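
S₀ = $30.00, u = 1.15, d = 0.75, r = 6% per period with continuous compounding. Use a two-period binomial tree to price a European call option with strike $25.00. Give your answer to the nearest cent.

Risk-neutral probability p = (e^0.06 − 0.75)/(1.15 − 0.75) = 0.3118/0.4000 = 0.7796
Terminal stock prices: S_uu = 39.67, S_ud = 25.88, S_dd = 16.88
Terminal payoffs (S − K): max(14.67, 0) = 14.67, max(0.875, 0) = 0.875, max(-8.125, 0) = 0
Node u (S = 34.5): V_u = e^(−0.06)·[0.7796·14.6750 + 0.2204·0.8750] = 10.9559
Node d (S = 22.5): V_d = e^(−0.06)·[0.7796·0.8750 + 0.2204·0.0000] = 0.6424
Node 0 (S = 30): V_0 = e^(−0.06)·[0.7796·10.9559 + 0.2204·0.6424] = 8.1771

$8.18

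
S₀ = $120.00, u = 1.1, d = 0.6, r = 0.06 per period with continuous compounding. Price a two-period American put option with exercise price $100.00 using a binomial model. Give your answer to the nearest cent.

$3.31

Risk-neutral probability p = (e^0.06 − 0.6)/(1.1 − 0.6) = 0.4618/0.5000 = 0.9237
Terminal stock prices: S_uu = 145.2, S_ud = 79.2, S_dd = 43.2
Terminal payoffs (K − S): max(-45.2, 0) = 0, max(20.8, 0) = 20.8, max(56.8, 0) = 56.8
Node u (S = 132): continuation = e^(−0.06)·[0.9237·0.0000 + 0.0763·20.8000] = 1.4951; exercise value = 0.0000 ≤ continuation, so V_u = 1.4951
Node d (S = 72): continuation = e^(−0.06)·[0.9237·20.8000 + 0.0763·56.8000] = 22.1765; exercise value = 28.0000 > continuation, so V_d = 28.0000 (exercise)
Node 0 (S = 120): continuation = e^(−0.06)·[0.9237·1.4951 + 0.0763·28.0000] = 3.3133; exercise value = 0.0000 ≤ continuation, so V_0 = 3.3133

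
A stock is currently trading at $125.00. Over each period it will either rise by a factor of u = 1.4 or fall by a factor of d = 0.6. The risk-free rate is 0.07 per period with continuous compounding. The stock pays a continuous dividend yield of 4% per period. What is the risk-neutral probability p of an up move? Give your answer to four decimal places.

p = 0.5381

Per-period risk-free factor R = e^0.07 = 1.0725; dividend-adjusted growth = e^(0.07−0.04) = 1.0305.
Risk-neutral probability p = (1.0305 − 0.6)/(1.4 − 0.6) = 0.4305/0.8000 = 0.5381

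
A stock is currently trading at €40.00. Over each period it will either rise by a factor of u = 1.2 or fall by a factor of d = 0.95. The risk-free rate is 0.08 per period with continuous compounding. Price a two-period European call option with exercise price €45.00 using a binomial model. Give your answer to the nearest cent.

Risk-neutral probability p = (e^0.08 − 0.95)/(1.2 − 0.95) = 0.1333/0.2500 = 0.5331
Terminal stock prices: S_uu = 57.6, S_ud = 45.6, S_dd = 36.1
Terminal payoffs (S − K): max(12.6, 0) = 12.6, max(0.6, 0) = 0.6, max(-8.9, 0) = 0
Node u (S = 48): V_u = e^(−0.08)·[0.5331·12.6000 + 0.4669·0.6000] = 6.4598
Node d (S = 38): V_d = e^(−0.08)·[0.5331·0.6000 + 0.4669·0.0000] = 0.2953
Node 0 (S = 40): V_0 = e^(−0.08)·[0.5331·6.4598 + 0.4669·0.2953] = 3.3065

€3.31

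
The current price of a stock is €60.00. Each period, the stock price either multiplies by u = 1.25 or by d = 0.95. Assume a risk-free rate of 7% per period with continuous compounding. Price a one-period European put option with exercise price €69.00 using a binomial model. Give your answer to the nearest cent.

€6.62

Risk-neutral probability p = (e^0.07 − 0.95)/(1.25 − 0.95) = 0.1225/0.3000 = 0.4084
Terminal stock prices: S_u = 75, S_d = 57
Terminal payoffs (K − S): max(-6, 0) = 0, max(12, 0) = 12
Node 0 (S = 60): V_0 = e^(−0.07)·[0.4084·0.0000 + 0.5916·12.0000] = 6.6197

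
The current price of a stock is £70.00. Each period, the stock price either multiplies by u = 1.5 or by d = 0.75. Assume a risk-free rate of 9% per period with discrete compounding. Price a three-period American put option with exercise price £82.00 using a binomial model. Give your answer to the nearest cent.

£17.19

Risk-neutral probability p = (1 + 0.09 − 0.75)/(1.5 − 0.75) = 0.3400/0.7500 = 0.4533
Terminal stock prices: S_uuu = 236.2, S_uud = 118.1, S_udd = 59.06, S_ddd = 29.53
Terminal payoffs (K − S): max(-154.2, 0) = 0, max(-36.12, 0) = 0, max(22.94, 0) = 22.94, max(52.47, 0) = 52.47
Node uu (S = 157.5): continuation = 1/1.09·[0.4533·0.0000 + 0.5467·0.0000] = 0.0000; exercise value = 0.0000 ≤ continuation, so V_uu = 0.0000
Node ud (S = 78.75): continuation = 1/1.09·[0.4533·0.0000 + 0.5467·22.9375] = 11.5038; exercise value = 3.2500 ≤ continuation, so V_ud = 11.5038
Node dd (S = 39.38): continuation = 1/1.09·[0.4533·22.9375 + 0.5467·52.4688] = 35.8544; exercise value = 42.6250 > continuation, so V_dd = 42.6250 (exercise)
Node u (S = 105): continuation = 1/1.09·[0.4533·0.0000 + 0.5467·11.5038] = 5.7695; exercise value = 0.0000 ≤ continuation, so V_u = 5.7695
Node d (S = 52.5): continuation = 1/1.09·[0.4533·11.5038 + 0.5467·42.6250] = 26.1621; exercise value = 29.5000 > continuation, so V_d = 29.5000 (exercise)
Node 0 (S = 70): continuation = 1/1.09·[0.4533·5.7695 + 0.5467·29.5000] = 17.1947; exercise value = 12.0000 ≤ continuation, so V_0 = 17.1947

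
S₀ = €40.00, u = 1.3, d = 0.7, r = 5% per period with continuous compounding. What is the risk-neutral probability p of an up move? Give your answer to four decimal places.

p = 0.5855

Risk-neutral probability p = (e^0.05 − 0.7)/(1.3 − 0.7) = 0.3513/0.6000 = 0.5855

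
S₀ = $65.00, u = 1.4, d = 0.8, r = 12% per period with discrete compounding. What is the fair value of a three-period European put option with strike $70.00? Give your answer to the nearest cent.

$5.57

Risk-neutral probability p = (1 + 0.12 − 0.8)/(1.4 − 0.8) = 0.3200/0.6000 = 0.5333
Terminal stock prices: S_uuu = 178.4, S_uud = 101.9, S_udd = 58.24, S_ddd = 33.28
Terminal payoffs (K − S): max(-108.4, 0) = 0, max(-31.92, 0) = 0, max(11.76, 0) = 11.76, max(36.72, 0) = 36.72
Node uu (S = 127.4): V_uu = 1/1.12·[0.5333·0.0000 + 0.4667·0.0000] = 0.0000
Node ud (S = 72.8): V_ud = 1/1.12·[0.5333·0.0000 + 0.4667·11.7600] = 4.9000
Node dd (S = 41.6): V_dd = 1/1.12·[0.5333·11.7600 + 0.4667·36.7200] = 20.9000
Node u (S = 91): V_u = 1/1.12·[0.5333·0.0000 + 0.4667·4.9000] = 2.0417
Node d (S = 52): V_d = 1/1.12·[0.5333·4.9000 + 0.4667·20.9000] = 11.0417
Node 0 (S = 65): V_0 = 1/1.12·[0.5333·2.0417 + 0.4667·11.0417] = 5.5729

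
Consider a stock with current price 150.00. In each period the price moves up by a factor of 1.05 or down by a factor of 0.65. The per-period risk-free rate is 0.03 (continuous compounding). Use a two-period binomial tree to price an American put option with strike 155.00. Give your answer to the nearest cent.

Risk-neutral probability p = (e^0.03 − 0.65)/(1.05 − 0.65) = 0.3805/0.4000 = 0.9511
Terminal stock prices: S_uu = 165.4, S_ud = 102.4, S_dd = 63.38
Terminal payoffs (K − S): max(-10.38, 0) = 0, max(52.62, 0) = 52.62, max(91.62, 0) = 91.62
Node u (S = 157.5): continuation = e^(−0.03)·[0.9511·0.0000 + 0.0489·52.6250] = 2.4955; exercise value = 0.0000 ≤ continuation, so V_u = 2.4955
Node d (S = 97.5): continuation = e^(−0.03)·[0.9511·52.6250 + 0.0489·91.6250] = 52.9191; exercise value = 57.5000 > continuation, so V_d = 57.5000 (exercise)
Node 0 (S = 150): continuation = e^(−0.03)·[0.9511·2.4955 + 0.0489·57.5000] = 5.0300; exercise value = 5.0000 ≤ continuation, so V_0 = 5.0300

5.03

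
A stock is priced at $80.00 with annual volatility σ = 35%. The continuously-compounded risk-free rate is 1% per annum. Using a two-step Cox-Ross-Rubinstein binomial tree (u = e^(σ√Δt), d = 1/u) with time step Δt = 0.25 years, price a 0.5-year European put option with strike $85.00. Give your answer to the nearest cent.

$10.67

CRR parameters: u = e^(σ√Δt) = e^(0.35·√0.25) = 1.1912, d = 1/u = 0.8395
Per-period rate: rΔt = 0.01·0.25 = 0.0025, so R = e^0.0025 = 1.0025
Risk-neutral probability p = (e^0.0025 − 0.8395)/(1.1912 − 0.8395) = 0.1630/0.3518 = 0.4635
Terminal stock prices: S_uu = 113.5, S_ud = 80, S_dd = 56.38
Terminal payoffs (K − S): max(-28.53, 0) = 0, max(5, 0) = 5, max(28.62, 0) = 28.62
Node u (S = 95.3): V_u = e^(−0.0025)·[0.4635·0.0000 + 0.5365·5.0000] = 2.6759
Node d (S = 67.16): V_d = e^(−0.0025)·[0.4635·5.0000 + 0.5365·28.6250] = 17.6312
Node 0 (S = 80): V_0 = e^(−0.0025)·[0.4635·2.6759 + 0.5365·17.6312] = 10.6731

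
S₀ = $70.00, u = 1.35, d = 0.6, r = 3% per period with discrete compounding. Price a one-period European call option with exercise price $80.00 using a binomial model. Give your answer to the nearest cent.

$8.07

Risk-neutral probability p = (1 + 0.03 − 0.6)/(1.35 − 0.6) = 0.4300/0.7500 = 0.5733
Terminal stock prices: S_u = 94.5, S_d = 42
Terminal payoffs (S − K): max(14.5, 0) = 14.5, max(-38, 0) = 0
Node 0 (S = 70): V_0 = 1/1.03·[0.5733·14.5000 + 0.4267·0.0000] = 8.0712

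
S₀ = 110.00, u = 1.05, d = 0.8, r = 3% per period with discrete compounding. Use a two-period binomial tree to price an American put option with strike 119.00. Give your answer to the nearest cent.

9.00

Risk-neutral probability p = (1 + 0.03 − 0.8)/(1.05 − 0.8) = 0.2300/0.2500 = 0.9200
Terminal stock prices: S_uu = 121.3, S_ud = 92.4, S_dd = 70.4
Terminal payoffs (K − S): max(-2.275, 0) = 0, max(26.6, 0) = 26.6, max(48.6, 0) = 48.6
Node u (S = 115.5): continuation = 1/1.03·[0.9200·0.0000 + 0.0800·26.6000] = 2.0660; exercise value = 3.5000 > continuation, so V_u = 3.5000 (exercise)
Node d (S = 88): continuation = 1/1.03·[0.9200·26.6000 + 0.0800·48.6000] = 27.5340; exercise value = 31.0000 > continuation, so V_d = 31.0000 (exercise)
Node 0 (S = 110): continuation = 1/1.03·[0.9200·3.5000 + 0.0800·31.0000] = 5.5340; exercise value = 9.0000 > continuation, so V_0 = 9.0000 (exercise)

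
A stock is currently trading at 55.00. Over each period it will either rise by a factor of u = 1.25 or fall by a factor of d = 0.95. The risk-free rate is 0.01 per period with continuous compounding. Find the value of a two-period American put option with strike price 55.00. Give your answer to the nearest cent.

3.36

Risk-neutral probability p = (e^0.01 − 0.95)/(1.25 − 0.95) = 0.0601/0.3000 = 0.2002
Terminal stock prices: S_uu = 85.94, S_ud = 65.31, S_dd = 49.64
Terminal payoffs (K − S): max(-30.94, 0) = 0, max(-10.31, 0) = 0, max(5.363, 0) = 5.363
Node u (S = 68.75): continuation = e^(−0.01)·[0.2002·0.0000 + 0.7998·0.0000] = 0.0000; exercise value = 0.0000 ≤ continuation, so V_u = 0.0000
Node d (S = 52.25): continuation = e^(−0.01)·[0.2002·0.0000 + 0.7998·5.3625] = 4.2464; exercise value = 2.7500 ≤ continuation, so V_d = 4.2464
Node 0 (S = 55): continuation = e^(−0.01)·[0.2002·0.0000 + 0.7998·4.2464] = 3.3626; exercise value = 0.0000 ≤ continuation, so V_0 = 3.3626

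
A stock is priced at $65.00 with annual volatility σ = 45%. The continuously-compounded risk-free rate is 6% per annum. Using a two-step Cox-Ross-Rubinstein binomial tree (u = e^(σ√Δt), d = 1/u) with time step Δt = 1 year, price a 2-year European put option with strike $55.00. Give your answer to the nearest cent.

CRR parameters: u = e^(σ√Δt) = e^(0.45·√1) = 1.5683, d = 1/u = 0.6376
Per-period rate: rΔt = 0.06·1 = 0.06, so R = e^0.06 = 1.0618
Risk-neutral probability p = (e^0.06 − 0.6376)/(1.5683 − 0.6376) = 0.4242/0.9307 = 0.4558
Terminal stock prices: S_uu = 159.9, S_ud = 65, S_dd = 26.43
Terminal payoffs (K − S): max(-104.9, 0) = 0, max(-10, 0) = 0, max(28.57, 0) = 28.57
Node u (S = 101.9): V_u = e^(−0.06)·[0.4558·0.0000 + 0.5442·0.0000] = 0.0000
Node d (S = 41.45): V_d = e^(−0.06)·[0.4558·0.0000 + 0.5442·28.5730] = 14.6438
Node 0 (S = 65): V_0 = e^(−0.06)·[0.4558·0.0000 + 0.5442·14.6438] = 7.5050

$7.51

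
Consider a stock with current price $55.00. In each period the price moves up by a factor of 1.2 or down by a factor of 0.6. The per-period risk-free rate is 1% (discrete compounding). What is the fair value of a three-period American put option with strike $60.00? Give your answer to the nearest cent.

$14.58

Risk-neutral probability p = (1 + 0.01 − 0.6)/(1.2 − 0.6) = 0.4100/0.6000 = 0.6833
Terminal stock prices: S_uuu = 95.04, S_uud = 47.52, S_udd = 23.76, S_ddd = 11.88
Terminal payoffs (K − S): max(-35.04, 0) = 0, max(12.48, 0) = 12.48, max(36.24, 0) = 36.24, max(48.12, 0) = 48.12
Node uu (S = 79.2): continuation = 1/1.01·[0.6833·0.0000 + 0.3167·12.4800] = 3.9129; exercise value = 0.0000 ≤ continuation, so V_uu = 3.9129
Node ud (S = 39.6): continuation = 1/1.01·[0.6833·12.4800 + 0.3167·36.2400] = 19.8059; exercise value = 20.4000 > continuation, so V_ud = 20.4000 (exercise)
Node dd (S = 19.8): continuation = 1/1.01·[0.6833·36.2400 + 0.3167·48.1200] = 39.6059; exercise value = 40.2000 > continuation, so V_dd = 40.2000 (exercise)
Node u (S = 66): continuation = 1/1.01·[0.6833·3.9129 + 0.3167·20.4000] = 9.0434; exercise value = 0.0000 ≤ continuation, so V_u = 9.0434
Node d (S = 33): continuation = 1/1.01·[0.6833·20.4000 + 0.3167·40.2000] = 26.4059; exercise value = 27.0000 > continuation, so V_d = 27.0000 (exercise)
Node 0 (S = 55): continuation = 1/1.01·[0.6833·9.0434 + 0.3167·27.0000] = 14.5838; exercise value = 5.0000 ≤ continuation, so V_0 = 14.5838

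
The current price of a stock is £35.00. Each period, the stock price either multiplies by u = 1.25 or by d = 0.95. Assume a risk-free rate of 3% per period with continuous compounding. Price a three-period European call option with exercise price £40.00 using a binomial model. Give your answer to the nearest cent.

£2.22

Risk-neutral probability p = (e^0.03 − 0.95)/(1.25 − 0.95) = 0.0805/0.3000 = 0.2682
Terminal stock prices: S_uuu = 68.36, S_uud = 51.95, S_udd = 39.48, S_ddd = 30.01
Terminal payoffs (S − K): max(28.36, 0) = 28.36, max(11.95, 0) = 11.95, max(-0.5156, 0) = 0, max(-9.992, 0) = 0
Node uu (S = 54.69): V_uu = e^(−0.03)·[0.2682·28.3594 + 0.7318·11.9531] = 15.8697
Node ud (S = 41.56): V_ud = e^(−0.03)·[0.2682·11.9531 + 0.7318·0.0000] = 3.1109
Node dd (S = 31.59): V_dd = e^(−0.03)·[0.2682·0.0000 + 0.7318·0.0000] = 0.0000
Node u (S = 43.75): V_u = e^(−0.03)·[0.2682·15.8697 + 0.7318·3.1109] = 6.3395
Node d (S = 33.25): V_d = e^(−0.03)·[0.2682·3.1109 + 0.7318·0.0000] = 0.8096
Node 0 (S = 35): V_0 = e^(−0.03)·[0.2682·6.3395 + 0.7318·0.8096] = 2.2249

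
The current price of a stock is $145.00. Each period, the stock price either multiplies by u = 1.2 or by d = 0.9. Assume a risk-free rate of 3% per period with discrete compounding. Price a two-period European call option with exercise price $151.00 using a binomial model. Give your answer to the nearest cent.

$12.82

Risk-neutral probability p = (1 + 0.03 − 0.9)/(1.2 − 0.9) = 0.1300/0.3000 = 0.4333
Terminal stock prices: S_uu = 208.8, S_ud = 156.6, S_dd = 117.5
Terminal payoffs (S − K): max(57.8, 0) = 57.8, max(5.6, 0) = 5.6, max(-33.55, 0) = 0
Node u (S = 174): V_u = 1/1.03·[0.4333·57.8000 + 0.5667·5.6000] = 27.3981
Node d (S = 130.5): V_d = 1/1.03·[0.4333·5.6000 + 0.5667·0.0000] = 2.3560
Node 0 (S = 145): V_0 = 1/1.03·[0.4333·27.3981 + 0.5667·2.3560] = 12.8229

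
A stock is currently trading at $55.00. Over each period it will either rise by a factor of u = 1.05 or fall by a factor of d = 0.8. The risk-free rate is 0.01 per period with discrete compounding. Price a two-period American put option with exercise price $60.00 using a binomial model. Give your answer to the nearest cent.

$5.00

Risk-neutral probability p = (1 + 0.01 − 0.8)/(1.05 − 0.8) = 0.2100/0.2500 = 0.8400
Terminal stock prices: S_uu = 60.64, S_ud = 46.2, S_dd = 35.2
Terminal payoffs (K − S): max(-0.6375, 0) = 0, max(13.8, 0) = 13.8, max(24.8, 0) = 24.8
Node u (S = 57.75): continuation = 1/1.01·[0.8400·0.0000 + 0.1600·13.8000] = 2.1861; exercise value = 2.2500 > continuation, so V_u = 2.2500 (exercise)
Node d (S = 44): continuation = 1/1.01·[0.8400·13.8000 + 0.1600·24.8000] = 15.4059; exercise value = 16.0000 > continuation, so V_d = 16.0000 (exercise)
Node 0 (S = 55): continuation = 1/1.01·[0.8400·2.2500 + 0.1600·16.0000] = 4.4059; exercise value = 5.0000 > continuation, so V_0 = 5.0000 (exercise)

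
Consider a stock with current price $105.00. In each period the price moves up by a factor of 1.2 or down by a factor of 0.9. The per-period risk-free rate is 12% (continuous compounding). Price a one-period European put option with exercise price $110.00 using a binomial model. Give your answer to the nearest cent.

$3.32

Risk-neutral probability p = (e^0.12 − 0.9)/(1.2 − 0.9) = 0.2275/0.3000 = 0.7583
Terminal stock prices: S_u = 126, S_d = 94.5
Terminal payoffs (K − S): max(-16, 0) = 0, max(15.5, 0) = 15.5
Node 0 (S = 105): V_0 = e^(−0.12)·[0.7583·0.0000 + 0.2417·15.5000] = 3.3224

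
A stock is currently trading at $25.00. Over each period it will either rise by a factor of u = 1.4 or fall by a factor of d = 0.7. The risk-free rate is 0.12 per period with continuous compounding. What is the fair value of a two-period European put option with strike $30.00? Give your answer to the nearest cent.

$4.17

Risk-neutral probability p = (e^0.12 − 0.7)/(1.4 − 0.7) = 0.4275/0.7000 = 0.6107
Terminal stock prices: S_uu = 49, S_ud = 24.5, S_dd = 12.25
Terminal payoffs (K − S): max(-19, 0) = 0, max(5.5, 0) = 5.5, max(17.75, 0) = 17.75
Node u (S = 35): V_u = e^(−0.12)·[0.6107·0.0000 + 0.3893·5.5000] = 1.8990
Node d (S = 17.5): V_d = e^(−0.12)·[0.6107·5.5000 + 0.3893·17.7500] = 9.1076
Node 0 (S = 25): V_0 = e^(−0.12)·[0.6107·1.8990 + 0.3893·9.1076] = 4.1732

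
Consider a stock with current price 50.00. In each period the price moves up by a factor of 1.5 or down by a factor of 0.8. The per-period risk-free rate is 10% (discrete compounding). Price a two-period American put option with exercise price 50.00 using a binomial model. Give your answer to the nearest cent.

5.19

Risk-neutral probability p = (1 + 0.1 − 0.8)/(1.5 − 0.8) = 0.3000/0.7000 = 0.4286
Terminal stock prices: S_uu = 112.5, S_ud = 60, S_dd = 32
Terminal payoffs (K − S): max(-62.5, 0) = 0, max(-10, 0) = 0, max(18, 0) = 18
Node u (S = 75): continuation = 1/1.1·[0.4286·0.0000 + 0.5714·0.0000] = 0.0000; exercise value = 0.0000 ≤ continuation, so V_u = 0.0000
Node d (S = 40): continuation = 1/1.1·[0.4286·0.0000 + 0.5714·18.0000] = 9.3506; exercise value = 10.0000 > continuation, so V_d = 10.0000 (exercise)
Node 0 (S = 50): continuation = 1/1.1·[0.4286·0.0000 + 0.5714·10.0000] = 5.1948; exercise value = 0.0000 ≤ continuation, so V_0 = 5.1948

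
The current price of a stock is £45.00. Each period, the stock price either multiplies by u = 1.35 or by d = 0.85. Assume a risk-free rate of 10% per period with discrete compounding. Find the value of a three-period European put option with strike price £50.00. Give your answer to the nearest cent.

Risk-neutral probability p = (1 + 0.1 − 0.85)/(1.35 − 0.85) = 0.2500/0.5000 = 0.5000
Terminal stock prices: S_uuu = 110.7, S_uud = 69.71, S_udd = 43.89, S_ddd = 27.64
Terminal payoffs (K − S): max(-60.72, 0) = 0, max(-19.71, 0) = 0, max(6.108, 0) = 6.108, max(22.36, 0) = 22.36
Node uu (S = 82.01): V_uu = 1/1.1·[0.5000·0.0000 + 0.5000·0.0000] = 0.0000
Node ud (S = 51.64): V_ud = 1/1.1·[0.5000·0.0000 + 0.5000·6.1081] = 2.7764
Node dd (S = 32.51): V_dd = 1/1.1·[0.5000·6.1081 + 0.5000·22.3644] = 12.9420
Node u (S = 60.75): V_u = 1/1.1·[0.5000·0.0000 + 0.5000·2.7764] = 1.2620
Node d (S = 38.25): V_d = 1/1.1·[0.5000·2.7764 + 0.5000·12.9420] = 7.1448
Node 0 (S = 45): V_0 = 1/1.1·[0.5000·1.2620 + 0.5000·7.1448] = 3.8213

£3.82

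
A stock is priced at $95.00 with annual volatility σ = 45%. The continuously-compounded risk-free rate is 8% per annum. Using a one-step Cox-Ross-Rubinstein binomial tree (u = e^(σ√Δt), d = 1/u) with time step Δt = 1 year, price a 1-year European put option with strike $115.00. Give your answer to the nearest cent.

CRR parameters: u = e^(σ√Δt) = e^(0.45·√1) = 1.5683, d = 1/u = 0.6376
Per-period rate: rΔt = 0.08·1 = 0.08, so R = e^0.08 = 1.0833
Risk-neutral probability p = (e^0.08 − 0.6376)/(1.5683 − 0.6376) = 0.4457/0.9307 = 0.4789
Terminal stock prices: S_u = 149, S_d = 60.57
Terminal payoffs (K − S): max(-33.99, 0) = 0, max(54.43, 0) = 54.43
Node 0 (S = 95): V_0 = e^(−0.08)·[0.4789·0.0000 + 0.5211·54.4253] = 26.1830

$26.18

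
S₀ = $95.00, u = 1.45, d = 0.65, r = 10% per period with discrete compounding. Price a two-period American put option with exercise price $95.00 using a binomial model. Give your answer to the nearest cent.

$14.34

Risk-neutral probability p = (1 + 0.1 − 0.65)/(1.45 − 0.65) = 0.4500/0.8000 = 0.5625
Terminal stock prices: S_uu = 199.7, S_ud = 89.54, S_dd = 40.14
Terminal payoffs (K − S): max(-104.7, 0) = 0, max(5.462, 0) = 5.462, max(54.86, 0) = 54.86
Node u (S = 137.8): continuation = 1/1.1·[0.5625·0.0000 + 0.4375·5.4625] = 2.1726; exercise value = 0.0000 ≤ continuation, so V_u = 2.1726
Node d (S = 61.75): continuation = 1/1.1·[0.5625·5.4625 + 0.4375·54.8625] = 24.6136; exercise value = 33.2500 > continuation, so V_d = 33.2500 (exercise)
Node 0 (S = 95): continuation = 1/1.1·[0.5625·2.1726 + 0.4375·33.2500] = 14.3354; exercise value = 0.0000 ≤ continuation, so V_0 = 14.3354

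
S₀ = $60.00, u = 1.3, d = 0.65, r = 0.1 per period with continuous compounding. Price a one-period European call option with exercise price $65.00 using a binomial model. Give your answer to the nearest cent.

$8.24

Risk-neutral probability p = (e^0.1 − 0.65)/(1.3 − 0.65) = 0.4552/0.6500 = 0.7003
Terminal stock prices: S_u = 78, S_d = 39
Terminal payoffs (S − K): max(13, 0) = 13, max(-26, 0) = 0
Node 0 (S = 60): V_0 = e^(−0.1)·[0.7003·13.0000 + 0.2997·0.0000] = 8.2371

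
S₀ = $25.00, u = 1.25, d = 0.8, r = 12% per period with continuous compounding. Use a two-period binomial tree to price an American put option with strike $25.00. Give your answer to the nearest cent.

$1.21

Risk-neutral probability p = (e^0.12 − 0.8)/(1.25 − 0.8) = 0.3275/0.4500 = 0.7278
Terminal stock prices: S_uu = 39.06, S_ud = 25, S_dd = 16
Terminal payoffs (K − S): max(-14.06, 0) = 0, max(0, 0) = 0, max(9, 0) = 9
Node u (S = 31.25): continuation = e^(−0.12)·[0.7278·0.0000 + 0.2722·0.0000] = 0.0000; exercise value = 0.0000 ≤ continuation, so V_u = 0.0000
Node d (S = 20): continuation = e^(−0.12)·[0.7278·0.0000 + 0.2722·9.0000] = 2.1730; exercise value = 5.0000 > continuation, so V_d = 5.0000 (exercise)
Node 0 (S = 25): continuation = e^(−0.12)·[0.7278·0.0000 + 0.2722·5.0000] = 1.2072; exercise value = 0.0000 ≤ continuation, so V_0 = 1.2072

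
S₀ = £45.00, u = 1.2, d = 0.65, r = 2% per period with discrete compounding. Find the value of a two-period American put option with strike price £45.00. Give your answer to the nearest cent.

£7.15

Risk-neutral probability p = (1 + 0.02 − 0.65)/(1.2 − 0.65) = 0.3700/0.5500 = 0.6727
Terminal stock prices: S_uu = 64.8, S_ud = 35.1, S_dd = 19.01
Terminal payoffs (K − S): max(-19.8, 0) = 0, max(9.9, 0) = 9.9, max(25.99, 0) = 25.99
Node u (S = 54): continuation = 1/1.02·[0.6727·0.0000 + 0.3273·9.9000] = 3.1765; exercise value = 0.0000 ≤ continuation, so V_u = 3.1765
Node d (S = 29.25): continuation = 1/1.02·[0.6727·9.9000 + 0.3273·25.9875] = 14.8676; exercise value = 15.7500 > continuation, so V_d = 15.7500 (exercise)
Node 0 (S = 45): continuation = 1/1.02·[0.6727·3.1765 + 0.3273·15.7500] = 7.1485; exercise value = 0.0000 ≤ continuation, so V_0 = 7.1485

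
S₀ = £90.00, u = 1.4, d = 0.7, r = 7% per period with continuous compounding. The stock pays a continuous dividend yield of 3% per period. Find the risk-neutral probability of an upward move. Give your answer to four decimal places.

p = 0.4869

Per-period risk-free factor R = e^0.07 = 1.0725; dividend-adjusted growth = e^(0.07−0.03) = 1.0408.
Risk-neutral probability p = (1.0408 − 0.7)/(1.4 − 0.7) = 0.3408/0.7000 = 0.4869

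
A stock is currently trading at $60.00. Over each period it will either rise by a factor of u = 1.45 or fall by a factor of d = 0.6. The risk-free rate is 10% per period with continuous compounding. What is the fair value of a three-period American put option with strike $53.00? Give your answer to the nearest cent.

Risk-neutral probability p = (e^0.1 − 0.6)/(1.45 − 0.6) = 0.5052/0.8500 = 0.5943
Terminal stock prices: S_uuu = 182.9, S_uud = 75.69, S_udd = 31.32, S_ddd = 12.96
Terminal payoffs (K − S): max(-129.9, 0) = 0, max(-22.69, 0) = 0, max(21.68, 0) = 21.68, max(40.04, 0) = 40.04
Node uu (S = 126.2): continuation = e^(−0.1)·[0.5943·0.0000 + 0.4057·0.0000] = 0.0000; exercise value = 0.0000 ≤ continuation, so V_uu = 0.0000
Node ud (S = 52.2): continuation = e^(−0.1)·[0.5943·0.0000 + 0.4057·21.6800] = 7.9582; exercise value = 0.8000 ≤ continuation, so V_ud = 7.9582
Node dd (S = 21.6): continuation = e^(−0.1)·[0.5943·21.6800 + 0.4057·40.0400] = 26.3564; exercise value = 31.4000 > continuation, so V_dd = 31.4000 (exercise)
Node u (S = 87): continuation = e^(−0.1)·[0.5943·0.0000 + 0.4057·7.9582] = 2.9213; exercise value = 0.0000 ≤ continuation, so V_u = 2.9213
Node d (S = 36): continuation = e^(−0.1)·[0.5943·7.9582 + 0.4057·31.4000] = 15.8058; exercise value = 17.0000 > continuation, so V_d = 17.0000 (exercise)
Node 0 (S = 60): continuation = e^(−0.1)·[0.5943·2.9213 + 0.4057·17.0000] = 7.8112; exercise value = 0.0000 ≤ continuation, so V_0 = 7.8112

$7.81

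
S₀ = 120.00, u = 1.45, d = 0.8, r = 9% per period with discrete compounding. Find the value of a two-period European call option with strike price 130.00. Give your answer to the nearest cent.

Risk-neutral probability p = (1 + 0.09 − 0.8)/(1.45 − 0.8) = 0.2900/0.6500 = 0.4462
Terminal stock prices: S_uu = 252.3, S_ud = 139.2, S_dd = 76.8
Terminal payoffs (S − K): max(122.3, 0) = 122.3, max(9.2, 0) = 9.2, max(-53.2, 0) = 0
Node u (S = 174): V_u = 1/1.09·[0.4462·122.3000 + 0.5538·9.2000] = 54.7339
Node d (S = 96): V_d = 1/1.09·[0.4462·9.2000 + 0.5538·0.0000] = 3.7657
Node 0 (S = 120): V_0 = 1/1.09·[0.4462·54.7339 + 0.5538·3.7657] = 24.3169

24.32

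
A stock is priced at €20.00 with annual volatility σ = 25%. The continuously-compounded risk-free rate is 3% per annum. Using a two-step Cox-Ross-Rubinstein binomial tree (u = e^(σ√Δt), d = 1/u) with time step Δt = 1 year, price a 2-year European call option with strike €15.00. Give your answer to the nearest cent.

€6.55

CRR parameters: u = e^(σ√Δt) = e^(0.25·√1) = 1.2840, d = 1/u = 0.7788
Per-period rate: rΔt = 0.03·1 = 0.03, so R = e^0.03 = 1.0305
Risk-neutral probability p = (e^0.03 − 0.7788)/(1.2840 − 0.7788) = 0.2517/0.5052 = 0.4981
Terminal stock prices: S_uu = 32.97, S_ud = 20, S_dd = 12.13
Terminal payoffs (S − K): max(17.97, 0) = 17.97, max(5, 0) = 5, max(-2.869, 0) = 0
Node u (S = 25.68): V_u = e^(−0.03)·[0.4981·17.9744 + 0.5019·5.0000] = 11.1238
Node d (S = 15.58): V_d = e^(−0.03)·[0.4981·5.0000 + 0.5019·0.0000] = 2.4169
Node 0 (S = 20): V_0 = e^(−0.03)·[0.4981·11.1238 + 0.5019·2.4169] = 6.5542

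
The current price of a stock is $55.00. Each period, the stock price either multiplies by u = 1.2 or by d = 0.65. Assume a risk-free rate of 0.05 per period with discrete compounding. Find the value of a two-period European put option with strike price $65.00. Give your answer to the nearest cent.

$10.77

Risk-neutral probability p = (1 + 0.05 − 0.65)/(1.2 − 0.65) = 0.4000/0.5500 = 0.7273
Terminal stock prices: S_uu = 79.2, S_ud = 42.9, S_dd = 23.24
Terminal payoffs (K − S): max(-14.2, 0) = 0, max(22.1, 0) = 22.1, max(41.76, 0) = 41.76
Node u (S = 66): V_u = 1/1.05·[0.7273·0.0000 + 0.2727·22.1000] = 5.7403
Node d (S = 35.75): V_d = 1/1.05·[0.7273·22.1000 + 0.2727·41.7625] = 26.1548
Node 0 (S = 55): V_0 = 1/1.05·[0.7273·5.7403 + 0.2727·26.1548] = 10.7694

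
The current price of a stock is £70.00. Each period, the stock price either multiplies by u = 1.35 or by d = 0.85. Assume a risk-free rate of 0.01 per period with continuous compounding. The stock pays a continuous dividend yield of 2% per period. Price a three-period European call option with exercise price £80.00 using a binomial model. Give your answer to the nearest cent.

£6.64

Per-period risk-free factor R = e^0.01 = 1.0101; dividend-adjusted growth = e^(0.01−0.02) = 0.9900.
Risk-neutral probability p = (0.9900 − 0.85)/(1.35 − 0.85) = 0.1400/0.5000 = 0.2801
Terminal stock prices: S_uuu = 172.2, S_uud = 108.4, S_udd = 68.28, S_ddd = 42.99
Terminal payoffs (S − K): max(92.23, 0) = 92.23, max(28.44, 0) = 28.44, max(-11.72, 0) = 0, max(-37.01, 0) = 0
Node uu (S = 127.6): V_uu = e^(−0.01)·[0.2801·92.2263 + 0.7199·28.4388] = 45.8449
Node ud (S = 80.33): V_ud = e^(−0.01)·[0.2801·28.4388 + 0.7199·0.0000] = 7.8864
Node dd (S = 50.57): V_dd = e^(−0.01)·[0.2801·0.0000 + 0.7199·0.0000] = 0.0000
Node u (S = 94.5): V_u = e^(−0.01)·[0.2801·45.8449 + 0.7199·7.8864] = 18.3343
Node d (S = 59.5): V_d = e^(−0.01)·[0.2801·7.8864 + 0.7199·0.0000] = 2.1870
Node 0 (S = 70): V_0 = e^(−0.01)·[0.2801·18.3343 + 0.7199·2.1870] = 6.6431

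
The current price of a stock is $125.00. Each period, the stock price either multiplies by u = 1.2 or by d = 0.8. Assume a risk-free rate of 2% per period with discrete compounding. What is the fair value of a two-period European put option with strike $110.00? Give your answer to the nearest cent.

Risk-neutral probability p = (1 + 0.02 − 0.8)/(1.2 − 0.8) = 0.2200/0.4000 = 0.5500
Terminal stock prices: S_uu = 180, S_ud = 120, S_dd = 80
Terminal payoffs (K − S): max(-70, 0) = 0, max(-10, 0) = 0, max(30, 0) = 30
Node u (S = 150): V_u = 1/1.02·[0.5500·0.0000 + 0.4500·0.0000] = 0.0000
Node d (S = 100): V_d = 1/1.02·[0.5500·0.0000 + 0.4500·30.0000] = 13.2353
Node 0 (S = 125): V_0 = 1/1.02·[0.5500·0.0000 + 0.4500·13.2353] = 5.8391

$5.84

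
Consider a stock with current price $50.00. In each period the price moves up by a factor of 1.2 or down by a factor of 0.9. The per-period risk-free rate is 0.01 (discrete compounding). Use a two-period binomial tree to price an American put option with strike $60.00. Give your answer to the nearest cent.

$10.77

Risk-neutral probability p = (1 + 0.01 − 0.9)/(1.2 − 0.9) = 0.1100/0.3000 = 0.3667
Terminal stock prices: S_uu = 72, S_ud = 54, S_dd = 40.5
Terminal payoffs (K − S): max(-12, 0) = 0, max(6, 0) = 6, max(19.5, 0) = 19.5
Node u (S = 60): continuation = 1/1.01·[0.3667·0.0000 + 0.6333·6.0000] = 3.7624; exercise value = 0.0000 ≤ continuation, so V_u = 3.7624
Node d (S = 45): continuation = 1/1.01·[0.3667·6.0000 + 0.6333·19.5000] = 14.4059; exercise value = 15.0000 > continuation, so V_d = 15.0000 (exercise)
Node 0 (S = 50): continuation = 1/1.01·[0.3667·3.7624 + 0.6333·15.0000] = 10.7718; exercise value = 10.0000 ≤ continuation, so V_0 = 10.7718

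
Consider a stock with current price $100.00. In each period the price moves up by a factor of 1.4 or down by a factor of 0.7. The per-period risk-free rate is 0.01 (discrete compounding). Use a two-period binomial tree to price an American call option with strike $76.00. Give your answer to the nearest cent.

Risk-neutral probability p = (1 + 0.01 − 0.7)/(1.4 − 0.7) = 0.3100/0.7000 = 0.4429
Terminal stock prices: S_uu = 196, S_ud = 98, S_dd = 49
Terminal payoffs (S − K): max(120, 0) = 120, max(22, 0) = 22, max(-27, 0) = 0
Node u (S = 140): continuation = 1/1.01·[0.4429·120.0000 + 0.5571·22.0000] = 64.7525; exercise value = 64.0000 ≤ continuation, so V_u = 64.7525
Node d (S = 70): continuation = 1/1.01·[0.4429·22.0000 + 0.5571·0.0000] = 9.6464; exercise value = 0.0000 ≤ continuation, so V_d = 9.6464
Node 0 (S = 100): continuation = 1/1.01·[0.4429·64.7525 + 0.5571·9.6464] = 33.7134; exercise value = 24.0000 ≤ continuation, so V_0 = 33.7134

$33.71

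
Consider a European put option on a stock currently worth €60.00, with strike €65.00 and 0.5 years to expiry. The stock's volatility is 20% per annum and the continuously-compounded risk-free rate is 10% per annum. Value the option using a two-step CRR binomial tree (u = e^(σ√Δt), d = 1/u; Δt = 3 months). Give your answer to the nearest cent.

CRR parameters: u = e^(σ√Δt) = e^(0.2·√0.25) = 1.1052, d = 1/u = 0.9048
Per-period rate: rΔt = 0.1·0.25 = 0.025, so R = e^0.025 = 1.0253
Risk-neutral probability p = (e^0.025 − 0.9048)/(1.1052 − 0.9048) = 0.1205/0.2003 = 0.6014
Terminal stock prices: S_uu = 73.28, S_ud = 60, S_dd = 49.12
Terminal payoffs (K − S): max(-8.284, 0) = 0, max(5, 0) = 5, max(15.88, 0) = 15.88
Node u (S = 66.31): V_u = e^(−0.025)·[0.6014·0.0000 + 0.3986·5.0000] = 1.9439
Node d (S = 54.29): V_d = e^(−0.025)·[0.6014·5.0000 + 0.3986·15.8762] = 9.1049
Node 0 (S = 60): V_0 = e^(−0.025)·[0.6014·1.9439 + 0.3986·9.1049] = 4.6799

€4.68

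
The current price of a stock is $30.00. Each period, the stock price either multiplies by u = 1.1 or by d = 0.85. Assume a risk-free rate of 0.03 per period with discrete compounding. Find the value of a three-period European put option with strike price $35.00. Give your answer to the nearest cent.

Risk-neutral probability p = (1 + 0.03 − 0.85)/(1.1 − 0.85) = 0.1800/0.2500 = 0.7200
Terminal stock prices: S_uuu = 39.93, S_uud = 30.86, S_udd = 23.84, S_ddd = 18.42
Terminal payoffs (K − S): max(-4.93, 0) = 0, max(4.145, 0) = 4.145, max(11.16, 0) = 11.16, max(16.58, 0) = 16.58
Node uu (S = 36.3): V_uu = 1/1.03·[0.7200·0.0000 + 0.2800·4.1450] = 1.1268
Node ud (S = 28.05): V_ud = 1/1.03·[0.7200·4.1450 + 0.2800·11.1575] = 5.9306
Node dd (S = 21.67): V_dd = 1/1.03·[0.7200·11.1575 + 0.2800·16.5763] = 12.3056
Node u (S = 33): V_u = 1/1.03·[0.7200·1.1268 + 0.2800·5.9306] = 2.3999
Node d (S = 25.5): V_d = 1/1.03·[0.7200·5.9306 + 0.2800·12.3056] = 7.4909
Node 0 (S = 30): V_0 = 1/1.03·[0.7200·2.3999 + 0.2800·7.4909] = 3.7139

$3.71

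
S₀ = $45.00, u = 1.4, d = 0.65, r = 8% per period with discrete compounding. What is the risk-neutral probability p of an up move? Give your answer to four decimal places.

Risk-neutral probability p = (1 + 0.08 − 0.65)/(1.4 − 0.65) = 0.4300/0.7500 = 0.5733

p = 0.5733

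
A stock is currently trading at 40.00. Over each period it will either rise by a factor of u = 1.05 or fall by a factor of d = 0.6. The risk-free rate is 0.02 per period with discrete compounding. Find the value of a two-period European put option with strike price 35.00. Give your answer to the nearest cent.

1.26

Risk-neutral probability p = (1 + 0.02 − 0.6)/(1.05 − 0.6) = 0.4200/0.4500 = 0.9333
Terminal stock prices: S_uu = 44.1, S_ud = 25.2, S_dd = 14.4
Terminal payoffs (K − S): max(-9.1, 0) = 0, max(9.8, 0) = 9.8, max(20.6, 0) = 20.6
Node u (S = 42): V_u = 1/1.02·[0.9333·0.0000 + 0.0667·9.8000] = 0.6405
Node d (S = 24): V_d = 1/1.02·[0.9333·9.8000 + 0.0667·20.6000] = 10.3137
Node 0 (S = 40): V_0 = 1/1.02·[0.9333·0.6405 + 0.0667·10.3137] = 1.2602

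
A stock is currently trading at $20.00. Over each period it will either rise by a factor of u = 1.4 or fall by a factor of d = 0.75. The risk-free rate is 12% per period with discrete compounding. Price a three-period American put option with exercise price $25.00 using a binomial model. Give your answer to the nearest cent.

$5.00

Risk-neutral probability p = (1 + 0.12 − 0.75)/(1.4 − 0.75) = 0.3700/0.6500 = 0.5692
Terminal stock prices: S_uuu = 54.88, S_uud = 29.4, S_udd = 15.75, S_ddd = 8.438
Terminal payoffs (K − S): max(-29.88, 0) = 0, max(-4.4, 0) = 0, max(9.25, 0) = 9.25, max(16.56, 0) = 16.56
Node uu (S = 39.2): continuation = 1/1.12·[0.5692·0.0000 + 0.4308·0.0000] = 0.0000; exercise value = 0.0000 ≤ continuation, so V_uu = 0.0000
Node ud (S = 21): continuation = 1/1.12·[0.5692·0.0000 + 0.4308·9.2500] = 3.5577; exercise value = 4.0000 > continuation, so V_ud = 4.0000 (exercise)
Node dd (S = 11.25): continuation = 1/1.12·[0.5692·9.2500 + 0.4308·16.5625] = 11.0714; exercise value = 13.7500 > continuation, so V_dd = 13.7500 (exercise)
Node u (S = 28): continuation = 1/1.12·[0.5692·0.0000 + 0.4308·4.0000] = 1.5385; exercise value = 0.0000 ≤ continuation, so V_u = 1.5385
Node d (S = 15): continuation = 1/1.12·[0.5692·4.0000 + 0.4308·13.7500] = 7.3214; exercise value = 10.0000 > continuation, so V_d = 10.0000 (exercise)
Node 0 (S = 20): continuation = 1/1.12·[0.5692·1.5385 + 0.4308·10.0000] = 4.6281; exercise value = 5.0000 > continuation, so V_0 = 5.0000 (exercise)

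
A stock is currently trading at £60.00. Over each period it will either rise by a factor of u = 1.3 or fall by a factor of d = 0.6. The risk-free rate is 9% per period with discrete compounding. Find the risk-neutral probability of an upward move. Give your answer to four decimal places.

p = 0.7000

Risk-neutral probability p = (1 + 0.09 − 0.6)/(1.3 − 0.6) = 0.4900/0.7000 = 0.7000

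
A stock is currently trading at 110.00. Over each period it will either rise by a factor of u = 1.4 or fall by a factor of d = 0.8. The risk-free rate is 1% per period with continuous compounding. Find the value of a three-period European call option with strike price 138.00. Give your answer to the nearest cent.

14.82

Risk-neutral probability p = (e^0.01 − 0.8)/(1.4 − 0.8) = 0.2101/0.6000 = 0.3501
Terminal stock prices: S_uuu = 301.8, S_uud = 172.5, S_udd = 98.56, S_ddd = 56.32
Terminal payoffs (S − K): max(163.8, 0) = 163.8, max(34.48, 0) = 34.48, max(-39.44, 0) = 0, max(-81.68, 0) = 0
Node uu (S = 215.6): V_uu = e^(−0.01)·[0.3501·163.8400 + 0.6499·34.4800] = 78.9731
Node ud (S = 123.2): V_ud = e^(−0.01)·[0.3501·34.4800 + 0.6499·0.0000] = 11.9508
Node dd (S = 70.4): V_dd = e^(−0.01)·[0.3501·0.0000 + 0.6499·0.0000] = 0.0000
Node u (S = 154): V_u = e^(−0.01)·[0.3501·78.9731 + 0.6499·11.9508] = 35.0618
Node d (S = 88): V_d = e^(−0.01)·[0.3501·11.9508 + 0.6499·0.0000] = 4.1421
Node 0 (S = 110): V_0 = e^(−0.01)·[0.3501·35.0618 + 0.6499·4.1421] = 14.8177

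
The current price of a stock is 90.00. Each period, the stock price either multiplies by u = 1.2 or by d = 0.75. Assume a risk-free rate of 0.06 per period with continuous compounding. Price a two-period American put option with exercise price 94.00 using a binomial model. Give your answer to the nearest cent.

Risk-neutral probability p = (e^0.06 − 0.75)/(1.2 − 0.75) = 0.3118/0.4500 = 0.6930
Terminal stock prices: S_uu = 129.6, S_ud = 81, S_dd = 50.62
Terminal payoffs (K − S): max(-35.6, 0) = 0, max(13, 0) = 13, max(43.38, 0) = 43.38
Node u (S = 108): continuation = e^(−0.06)·[0.6930·0.0000 + 0.3070·13.0000] = 3.7589; exercise value = 0.0000 ≤ continuation, so V_u = 3.7589
Node d (S = 67.5): continuation = e^(−0.06)·[0.6930·13.0000 + 0.3070·43.3750] = 21.0259; exercise value = 26.5000 > continuation, so V_d = 26.5000 (exercise)
Node 0 (S = 90): continuation = e^(−0.06)·[0.6930·3.7589 + 0.3070·26.5000] = 10.1156; exercise value = 4.0000 ≤ continuation, so V_0 = 10.1156

10.12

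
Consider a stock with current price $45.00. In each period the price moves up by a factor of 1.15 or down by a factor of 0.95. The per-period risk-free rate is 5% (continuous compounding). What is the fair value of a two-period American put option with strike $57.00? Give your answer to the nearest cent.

$12.00

Risk-neutral probability p = (e^0.05 − 0.95)/(1.15 − 0.95) = 0.1013/0.2000 = 0.5064
Terminal stock prices: S_uu = 59.51, S_ud = 49.16, S_dd = 40.61
Terminal payoffs (K − S): max(-2.512, 0) = 0, max(7.838, 0) = 7.838, max(16.39, 0) = 16.39
Node u (S = 51.75): continuation = e^(−0.05)·[0.5064·0.0000 + 0.4936·7.8375] = 3.6802; exercise value = 5.2500 > continuation, so V_u = 5.2500 (exercise)
Node d (S = 42.75): continuation = e^(−0.05)·[0.5064·7.8375 + 0.4936·16.3875] = 11.4701; exercise value = 14.2500 > continuation, so V_d = 14.2500 (exercise)
Node 0 (S = 45): continuation = e^(−0.05)·[0.5064·5.2500 + 0.4936·14.2500] = 9.2201; exercise value = 12.0000 > continuation, so V_0 = 12.0000 (exercise)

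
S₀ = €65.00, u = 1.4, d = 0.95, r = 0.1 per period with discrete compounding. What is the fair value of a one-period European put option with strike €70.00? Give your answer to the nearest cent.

Risk-neutral probability p = (1 + 0.1 − 0.95)/(1.4 − 0.95) = 0.1500/0.4500 = 0.3333
Terminal stock prices: S_u = 91, S_d = 61.75
Terminal payoffs (K − S): max(-21, 0) = 0, max(8.25, 0) = 8.25
Node 0 (S = 65): V_0 = 1/1.1·[0.3333·0.0000 + 0.6667·8.2500] = 5.0000

€5.00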